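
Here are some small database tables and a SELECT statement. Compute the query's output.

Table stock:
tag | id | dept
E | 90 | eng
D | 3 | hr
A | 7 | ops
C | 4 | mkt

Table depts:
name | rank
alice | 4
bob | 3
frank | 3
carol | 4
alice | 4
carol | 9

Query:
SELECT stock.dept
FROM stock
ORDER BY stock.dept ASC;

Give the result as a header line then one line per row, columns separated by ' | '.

== RESULT ==
stock.dept
eng
hr
mkt
ops

Derivation:
After SELECT (4 rows):
stock.dept
eng
hr
ops
mkt
After ORDER BY (4 rows):
stock.dept
eng
hr
mkt
ops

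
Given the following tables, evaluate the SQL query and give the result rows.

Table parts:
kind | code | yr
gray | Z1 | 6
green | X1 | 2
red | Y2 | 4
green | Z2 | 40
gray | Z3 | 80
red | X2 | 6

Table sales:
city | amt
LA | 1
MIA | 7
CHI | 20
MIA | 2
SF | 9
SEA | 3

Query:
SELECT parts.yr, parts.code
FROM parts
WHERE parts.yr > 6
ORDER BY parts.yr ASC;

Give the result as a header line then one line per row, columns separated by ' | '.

After WHERE (2 rows):
parts.kind | parts.code | parts.yr
green | Z2 | 40
gray | Z3 | 80
After SELECT (2 rows):
parts.yr | parts.code
40 | Z2
80 | Z3
After ORDER BY (2 rows):
parts.yr | parts.code
40 | Z2
80 | Z3

== RESULT ==
parts.yr | parts.code
40 | Z2
80 | Z3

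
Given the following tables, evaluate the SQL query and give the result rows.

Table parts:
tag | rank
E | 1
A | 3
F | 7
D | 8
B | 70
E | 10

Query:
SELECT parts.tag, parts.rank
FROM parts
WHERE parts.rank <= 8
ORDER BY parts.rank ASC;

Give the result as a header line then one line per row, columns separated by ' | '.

After WHERE (4 rows):
parts.tag | parts.rank
E | 1
A | 3
F | 7
D | 8
After SELECT (4 rows):
parts.tag | parts.rank
E | 1
A | 3
F | 7
D | 8
After ORDER BY (4 rows):
parts.tag | parts.rank
E | 1
A | 3
F | 7
D | 8

== RESULT ==
parts.tag | parts.rank
E | 1
A | 3
F | 7
D | 8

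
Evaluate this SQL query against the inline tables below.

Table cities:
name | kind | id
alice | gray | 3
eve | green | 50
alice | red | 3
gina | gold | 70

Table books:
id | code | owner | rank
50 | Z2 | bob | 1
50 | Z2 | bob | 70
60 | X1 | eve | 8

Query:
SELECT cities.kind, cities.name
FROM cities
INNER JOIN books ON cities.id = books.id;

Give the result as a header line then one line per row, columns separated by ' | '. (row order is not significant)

After JOIN books (2 rows):
cities.name | cities.kind | cities.id | books.id | books.code | books.owner | books.rank
eve | green | 50 | 50 | Z2 | bob | 1
eve | green | 50 | 50 | Z2 | bob | 70
After SELECT (2 rows):
cities.kind | cities.name
green | eve
green | eve

== RESULT ==
cities.kind | cities.name
green | eve
green | eve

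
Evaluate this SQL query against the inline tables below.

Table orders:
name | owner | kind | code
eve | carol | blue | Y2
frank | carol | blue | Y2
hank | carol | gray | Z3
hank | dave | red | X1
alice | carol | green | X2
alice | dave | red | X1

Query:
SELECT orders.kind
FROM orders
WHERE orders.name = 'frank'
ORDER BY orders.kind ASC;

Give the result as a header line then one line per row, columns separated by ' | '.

== RESULT ==
orders.kind
blue

Derivation:
After WHERE (1 rows):
orders.name | orders.owner | orders.kind | orders.code
frank | carol | blue | Y2
After SELECT (1 rows):
orders.kind
blue
After ORDER BY (1 rows):
orders.kind
blue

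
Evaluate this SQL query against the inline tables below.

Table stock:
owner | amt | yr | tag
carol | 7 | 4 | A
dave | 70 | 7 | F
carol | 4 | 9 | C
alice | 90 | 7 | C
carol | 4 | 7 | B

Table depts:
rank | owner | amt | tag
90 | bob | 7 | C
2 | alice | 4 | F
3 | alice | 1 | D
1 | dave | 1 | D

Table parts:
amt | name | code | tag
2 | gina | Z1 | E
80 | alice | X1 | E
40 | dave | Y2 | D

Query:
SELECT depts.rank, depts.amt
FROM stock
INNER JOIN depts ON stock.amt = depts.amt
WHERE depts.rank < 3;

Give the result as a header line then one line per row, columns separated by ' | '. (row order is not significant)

== RESULT ==
depts.rank | depts.amt
2 | 4
2 | 4

Derivation:
After JOIN depts (3 rows):
stock.owner | stock.amt | stock.yr | stock.tag | depts.rank | depts.owner | depts.amt | depts.tag
carol | 7 | 4 | A | 90 | bob | 7 | C
carol | 4 | 9 | C | 2 | alice | 4 | F
carol | 4 | 7 | B | 2 | alice | 4 | F
After WHERE (2 rows):
stock.owner | stock.amt | stock.yr | stock.tag | depts.rank | depts.owner | depts.amt | depts.tag
carol | 4 | 9 | C | 2 | alice | 4 | F
carol | 4 | 7 | B | 2 | alice | 4 | F
After SELECT (2 rows):
depts.rank | depts.amt
2 | 4
2 | 4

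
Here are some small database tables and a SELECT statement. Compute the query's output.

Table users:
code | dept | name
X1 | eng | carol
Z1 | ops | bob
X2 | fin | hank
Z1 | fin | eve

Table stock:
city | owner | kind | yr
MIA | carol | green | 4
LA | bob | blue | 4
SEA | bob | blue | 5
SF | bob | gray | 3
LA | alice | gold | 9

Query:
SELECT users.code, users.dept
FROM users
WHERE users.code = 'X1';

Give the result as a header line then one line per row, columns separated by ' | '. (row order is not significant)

== RESULT ==
users.code | users.dept
X1 | eng

Derivation:
After WHERE (1 rows):
users.code | users.dept | users.name
X1 | eng | carol
After SELECT (1 rows):
users.code | users.dept
X1 | eng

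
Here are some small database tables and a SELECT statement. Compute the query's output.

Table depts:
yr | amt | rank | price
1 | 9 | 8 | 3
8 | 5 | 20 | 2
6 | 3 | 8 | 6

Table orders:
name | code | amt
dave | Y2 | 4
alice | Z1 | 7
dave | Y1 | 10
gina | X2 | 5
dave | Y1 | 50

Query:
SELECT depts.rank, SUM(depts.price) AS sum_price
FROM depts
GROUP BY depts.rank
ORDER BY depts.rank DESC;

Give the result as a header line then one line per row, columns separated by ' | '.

== RESULT ==
depts.rank | sum_price
20 | 2
8 | 9

Derivation:
After GROUP BY (2 rows):
depts.rank | sum_price
8 | 9
20 | 2
After ORDER BY (2 rows):
depts.rank | sum_price
20 | 2
8 | 9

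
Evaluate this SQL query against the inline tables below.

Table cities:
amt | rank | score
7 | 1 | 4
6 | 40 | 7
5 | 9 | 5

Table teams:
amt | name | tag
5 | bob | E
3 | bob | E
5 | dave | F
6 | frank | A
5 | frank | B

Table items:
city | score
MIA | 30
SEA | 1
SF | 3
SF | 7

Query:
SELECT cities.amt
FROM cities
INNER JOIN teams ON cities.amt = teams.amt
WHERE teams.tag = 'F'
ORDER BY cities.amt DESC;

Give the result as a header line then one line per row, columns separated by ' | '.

== RESULT ==
cities.amt
5

Derivation:
After JOIN teams (4 rows):
cities.amt | cities.rank | cities.score | teams.amt | teams.name | teams.tag
6 | 40 | 7 | 6 | frank | A
5 | 9 | 5 | 5 | bob | E
5 | 9 | 5 | 5 | dave | F
5 | 9 | 5 | 5 | frank | B
After WHERE (1 rows):
cities.amt | cities.rank | cities.score | teams.amt | teams.name | teams.tag
5 | 9 | 5 | 5 | dave | F
After SELECT (1 rows):
cities.amt
5
After ORDER BY (1 rows):
cities.amt
5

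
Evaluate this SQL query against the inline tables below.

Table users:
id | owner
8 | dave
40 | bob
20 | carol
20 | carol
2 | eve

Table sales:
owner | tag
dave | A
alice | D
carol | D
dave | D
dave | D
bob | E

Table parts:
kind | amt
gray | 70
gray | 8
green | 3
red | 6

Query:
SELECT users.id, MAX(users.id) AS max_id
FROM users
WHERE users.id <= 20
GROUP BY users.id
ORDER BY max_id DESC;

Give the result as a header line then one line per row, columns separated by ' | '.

== RESULT ==
users.id | max_id
20 | 20
8 | 8
2 | 2

Derivation:
After WHERE (4 rows):
users.id | users.owner
8 | dave
20 | carol
20 | carol
2 | eve
After GROUP BY (3 rows):
users.id | max_id
8 | 8
20 | 20
2 | 2
After ORDER BY (3 rows):
users.id | max_id
20 | 20
8 | 8
2 | 2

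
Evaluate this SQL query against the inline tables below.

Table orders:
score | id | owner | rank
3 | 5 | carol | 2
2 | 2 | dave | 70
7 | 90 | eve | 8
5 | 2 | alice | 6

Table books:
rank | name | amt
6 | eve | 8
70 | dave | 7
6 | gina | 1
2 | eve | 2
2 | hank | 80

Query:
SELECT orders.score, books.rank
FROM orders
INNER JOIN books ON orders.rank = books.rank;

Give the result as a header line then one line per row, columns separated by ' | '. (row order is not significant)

== RESULT ==
orders.score | books.rank
3 | 2
3 | 2
2 | 70
5 | 6
5 | 6

Derivation:
After JOIN books (5 rows):
orders.score | orders.id | orders.owner | orders.rank | books.rank | books.name | books.amt
3 | 5 | carol | 2 | 2 | eve | 2
3 | 5 | carol | 2 | 2 | hank | 80
2 | 2 | dave | 70 | 70 | dave | 7
5 | 2 | alice | 6 | 6 | eve | 8
5 | 2 | alice | 6 | 6 | gina | 1
After SELECT (5 rows):
orders.score | books.rank
3 | 2
3 | 2
2 | 70
5 | 6
5 | 6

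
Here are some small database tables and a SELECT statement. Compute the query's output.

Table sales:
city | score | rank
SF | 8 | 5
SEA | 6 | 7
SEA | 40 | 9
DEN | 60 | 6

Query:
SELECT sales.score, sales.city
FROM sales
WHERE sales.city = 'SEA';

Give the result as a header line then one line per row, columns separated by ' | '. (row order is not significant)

== RESULT ==
sales.score | sales.city
6 | SEA
40 | SEA

Derivation:
After WHERE (2 rows):
sales.city | sales.score | sales.rank
SEA | 6 | 7
SEA | 40 | 9
After SELECT (2 rows):
sales.score | sales.city
6 | SEA
40 | SEA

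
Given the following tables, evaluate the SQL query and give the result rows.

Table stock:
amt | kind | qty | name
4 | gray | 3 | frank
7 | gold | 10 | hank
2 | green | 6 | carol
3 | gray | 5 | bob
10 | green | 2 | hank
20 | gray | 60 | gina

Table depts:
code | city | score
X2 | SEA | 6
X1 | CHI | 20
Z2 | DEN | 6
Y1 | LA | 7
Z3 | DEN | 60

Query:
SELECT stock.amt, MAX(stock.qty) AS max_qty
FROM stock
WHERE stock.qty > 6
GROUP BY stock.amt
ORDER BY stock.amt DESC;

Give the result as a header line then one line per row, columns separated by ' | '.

After WHERE (2 rows):
stock.amt | stock.kind | stock.qty | stock.name
7 | gold | 10 | hank
20 | gray | 60 | gina
After GROUP BY (2 rows):
stock.amt | max_qty
7 | 10
20 | 60
After ORDER BY (2 rows):
stock.amt | max_qty
20 | 60
7 | 10

== RESULT ==
stock.amt | max_qty
20 | 60
7 | 10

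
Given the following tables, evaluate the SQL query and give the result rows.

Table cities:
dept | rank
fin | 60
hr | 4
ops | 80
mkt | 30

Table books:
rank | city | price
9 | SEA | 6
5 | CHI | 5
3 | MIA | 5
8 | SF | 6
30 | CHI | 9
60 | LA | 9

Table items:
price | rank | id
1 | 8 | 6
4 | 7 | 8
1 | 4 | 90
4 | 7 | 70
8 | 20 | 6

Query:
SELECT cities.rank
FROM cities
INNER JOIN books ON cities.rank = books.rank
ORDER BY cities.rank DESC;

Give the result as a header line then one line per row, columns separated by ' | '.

== RESULT ==
cities.rank
60
30

Derivation:
After JOIN books (2 rows):
cities.dept | cities.rank | books.rank | books.city | books.price
fin | 60 | 60 | LA | 9
mkt | 30 | 30 | CHI | 9
After SELECT (2 rows):
cities.rank
60
30
After ORDER BY (2 rows):
cities.rank
60
30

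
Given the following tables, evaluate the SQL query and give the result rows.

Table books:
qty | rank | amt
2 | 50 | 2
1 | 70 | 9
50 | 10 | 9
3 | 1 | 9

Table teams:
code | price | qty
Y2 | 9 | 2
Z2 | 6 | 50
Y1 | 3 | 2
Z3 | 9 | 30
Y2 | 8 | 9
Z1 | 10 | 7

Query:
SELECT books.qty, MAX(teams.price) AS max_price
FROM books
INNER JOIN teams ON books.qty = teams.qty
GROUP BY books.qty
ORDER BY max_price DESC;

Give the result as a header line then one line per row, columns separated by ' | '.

== RESULT ==
books.qty | max_price
2 | 9
50 | 6

Derivation:
After JOIN teams (3 rows):
books.qty | books.rank | books.amt | teams.code | teams.price | teams.qty
2 | 50 | 2 | Y2 | 9 | 2
2 | 50 | 2 | Y1 | 3 | 2
50 | 10 | 9 | Z2 | 6 | 50
After GROUP BY (2 rows):
books.qty | max_price
2 | 9
50 | 6
After ORDER BY (2 rows):
books.qty | max_price
2 | 9
50 | 6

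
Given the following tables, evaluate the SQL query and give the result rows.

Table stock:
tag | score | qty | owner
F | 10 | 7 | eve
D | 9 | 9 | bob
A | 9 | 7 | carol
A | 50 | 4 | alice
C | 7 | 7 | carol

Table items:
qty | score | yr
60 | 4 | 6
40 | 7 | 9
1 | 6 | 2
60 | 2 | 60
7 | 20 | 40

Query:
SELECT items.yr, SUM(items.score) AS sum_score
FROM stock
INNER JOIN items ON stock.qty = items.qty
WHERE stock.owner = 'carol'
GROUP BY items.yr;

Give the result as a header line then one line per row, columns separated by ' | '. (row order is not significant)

== RESULT ==
items.yr | sum_score
40 | 40

Derivation:
After JOIN items (3 rows):
stock.tag | stock.score | stock.qty | stock.owner | items.qty | items.score | items.yr
F | 10 | 7 | eve | 7 | 20 | 40
A | 9 | 7 | carol | 7 | 20 | 40
C | 7 | 7 | carol | 7 | 20 | 40
After WHERE (2 rows):
stock.tag | stock.score | stock.qty | stock.owner | items.qty | items.score | items.yr
A | 9 | 7 | carol | 7 | 20 | 40
C | 7 | 7 | carol | 7 | 20 | 40
After GROUP BY (1 rows):
items.yr | sum_score
40 | 40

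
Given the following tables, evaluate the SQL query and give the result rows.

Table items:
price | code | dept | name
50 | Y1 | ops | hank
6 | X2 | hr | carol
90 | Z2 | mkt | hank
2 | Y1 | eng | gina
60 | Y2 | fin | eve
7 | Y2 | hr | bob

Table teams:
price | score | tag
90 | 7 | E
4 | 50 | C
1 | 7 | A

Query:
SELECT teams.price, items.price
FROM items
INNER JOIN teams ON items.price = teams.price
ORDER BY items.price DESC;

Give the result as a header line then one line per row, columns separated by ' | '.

After JOIN teams (1 rows):
items.price | items.code | items.dept | items.name | teams.price | teams.score | teams.tag
90 | Z2 | mkt | hank | 90 | 7 | E
After SELECT (1 rows):
teams.price | items.price
90 | 90
After ORDER BY (1 rows):
teams.price | items.price
90 | 90

== RESULT ==
teams.price | items.price
90 | 90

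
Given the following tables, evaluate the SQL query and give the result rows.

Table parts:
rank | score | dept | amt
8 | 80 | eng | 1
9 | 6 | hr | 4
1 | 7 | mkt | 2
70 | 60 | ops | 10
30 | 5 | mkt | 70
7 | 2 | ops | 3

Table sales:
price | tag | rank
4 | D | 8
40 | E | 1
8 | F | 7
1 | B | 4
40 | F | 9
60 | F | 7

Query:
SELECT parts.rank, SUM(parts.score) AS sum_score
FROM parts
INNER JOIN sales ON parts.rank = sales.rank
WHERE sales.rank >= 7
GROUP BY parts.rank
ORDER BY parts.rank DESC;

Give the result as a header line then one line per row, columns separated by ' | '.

== RESULT ==
parts.rank | sum_score
9 | 6
8 | 80
7 | 4

Derivation:
After JOIN sales (5 rows):
parts.rank | parts.score | parts.dept | parts.amt | sales.price | sales.tag | sales.rank
8 | 80 | eng | 1 | 4 | D | 8
9 | 6 | hr | 4 | 40 | F | 9
1 | 7 | mkt | 2 | 40 | E | 1
7 | 2 | ops | 3 | 8 | F | 7
7 | 2 | ops | 3 | 60 | F | 7
After WHERE (4 rows):
parts.rank | parts.score | parts.dept | parts.amt | sales.price | sales.tag | sales.rank
8 | 80 | eng | 1 | 4 | D | 8
9 | 6 | hr | 4 | 40 | F | 9
7 | 2 | ops | 3 | 8 | F | 7
7 | 2 | ops | 3 | 60 | F | 7
After GROUP BY (3 rows):
parts.rank | sum_score
8 | 80
9 | 6
7 | 4
After ORDER BY (3 rows):
parts.rank | sum_score
9 | 6
8 | 80
7 | 4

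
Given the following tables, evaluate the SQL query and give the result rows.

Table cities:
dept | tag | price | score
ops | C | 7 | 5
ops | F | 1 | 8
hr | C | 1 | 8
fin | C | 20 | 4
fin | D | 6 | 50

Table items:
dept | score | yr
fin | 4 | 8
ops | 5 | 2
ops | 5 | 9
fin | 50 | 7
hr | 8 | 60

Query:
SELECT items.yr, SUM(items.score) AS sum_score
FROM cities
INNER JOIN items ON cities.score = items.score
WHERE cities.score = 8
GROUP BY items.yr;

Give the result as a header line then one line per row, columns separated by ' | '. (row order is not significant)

After JOIN items (6 rows):
cities.dept | cities.tag | cities.price | cities.score | items.dept | items.score | items.yr
ops | C | 7 | 5 | ops | 5 | 2
ops | C | 7 | 5 | ops | 5 | 9
ops | F | 1 | 8 | hr | 8 | 60
hr | C | 1 | 8 | hr | 8 | 60
fin | C | 20 | 4 | fin | 4 | 8
fin | D | 6 | 50 | fin | 50 | 7
After WHERE (2 rows):
cities.dept | cities.tag | cities.price | cities.score | items.dept | items.score | items.yr
ops | F | 1 | 8 | hr | 8 | 60
hr | C | 1 | 8 | hr | 8 | 60
After GROUP BY (1 rows):
items.yr | sum_score
60 | 16

== RESULT ==
items.yr | sum_score
60 | 16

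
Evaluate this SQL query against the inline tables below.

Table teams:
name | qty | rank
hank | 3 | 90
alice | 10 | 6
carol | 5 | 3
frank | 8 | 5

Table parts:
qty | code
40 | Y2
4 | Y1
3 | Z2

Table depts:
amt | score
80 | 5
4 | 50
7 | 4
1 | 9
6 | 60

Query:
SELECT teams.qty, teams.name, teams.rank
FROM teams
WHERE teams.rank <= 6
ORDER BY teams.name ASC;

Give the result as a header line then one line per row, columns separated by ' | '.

After WHERE (3 rows):
teams.name | teams.qty | teams.rank
alice | 10 | 6
carol | 5 | 3
frank | 8 | 5
After SELECT (3 rows):
teams.qty | teams.name | teams.rank
10 | alice | 6
5 | carol | 3
8 | frank | 5
After ORDER BY (3 rows):
teams.qty | teams.name | teams.rank
10 | alice | 6
5 | carol | 3
8 | frank | 5

== RESULT ==
teams.qty | teams.name | teams.rank
10 | alice | 6
5 | carol | 3
8 | frank | 5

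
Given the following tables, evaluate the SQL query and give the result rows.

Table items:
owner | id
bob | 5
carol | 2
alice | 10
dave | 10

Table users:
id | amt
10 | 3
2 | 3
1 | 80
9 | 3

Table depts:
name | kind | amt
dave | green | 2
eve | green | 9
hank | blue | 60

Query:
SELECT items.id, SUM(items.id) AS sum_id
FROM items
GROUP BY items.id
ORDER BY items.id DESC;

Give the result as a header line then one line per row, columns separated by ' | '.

After GROUP BY (3 rows):
items.id | sum_id
5 | 5
2 | 2
10 | 20
After ORDER BY (3 rows):
items.id | sum_id
10 | 20
5 | 5
2 | 2

== RESULT ==
items.id | sum_id
10 | 20
5 | 5
2 | 2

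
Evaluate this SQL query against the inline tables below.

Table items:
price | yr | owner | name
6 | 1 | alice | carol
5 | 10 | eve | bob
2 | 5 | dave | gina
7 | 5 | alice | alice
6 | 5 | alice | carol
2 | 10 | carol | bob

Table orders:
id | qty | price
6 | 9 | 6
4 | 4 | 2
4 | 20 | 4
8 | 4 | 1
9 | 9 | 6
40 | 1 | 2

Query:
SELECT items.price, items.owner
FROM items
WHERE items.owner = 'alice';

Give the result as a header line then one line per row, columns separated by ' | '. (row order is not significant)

== RESULT ==
items.price | items.owner
6 | alice
7 | alice
6 | alice

Derivation:
After WHERE (3 rows):
items.price | items.yr | items.owner | items.name
6 | 1 | alice | carol
7 | 5 | alice | alice
6 | 5 | alice | carol
After SELECT (3 rows):
items.price | items.owner
6 | alice
7 | alice
6 | alice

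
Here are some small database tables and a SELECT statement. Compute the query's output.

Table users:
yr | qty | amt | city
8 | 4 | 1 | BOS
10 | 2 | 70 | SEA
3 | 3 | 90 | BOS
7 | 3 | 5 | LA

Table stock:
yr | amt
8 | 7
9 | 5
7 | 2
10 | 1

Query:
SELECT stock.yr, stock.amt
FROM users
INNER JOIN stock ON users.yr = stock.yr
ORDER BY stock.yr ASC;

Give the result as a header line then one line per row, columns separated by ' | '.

== RESULT ==
stock.yr | stock.amt
7 | 2
8 | 7
10 | 1

Derivation:
After JOIN stock (3 rows):
users.yr | users.qty | users.amt | users.city | stock.yr | stock.amt
8 | 4 | 1 | BOS | 8 | 7
10 | 2 | 70 | SEA | 10 | 1
7 | 3 | 5 | LA | 7 | 2
After SELECT (3 rows):
stock.yr | stock.amt
8 | 7
10 | 1
7 | 2
After ORDER BY (3 rows):
stock.yr | stock.amt
7 | 2
8 | 7
10 | 1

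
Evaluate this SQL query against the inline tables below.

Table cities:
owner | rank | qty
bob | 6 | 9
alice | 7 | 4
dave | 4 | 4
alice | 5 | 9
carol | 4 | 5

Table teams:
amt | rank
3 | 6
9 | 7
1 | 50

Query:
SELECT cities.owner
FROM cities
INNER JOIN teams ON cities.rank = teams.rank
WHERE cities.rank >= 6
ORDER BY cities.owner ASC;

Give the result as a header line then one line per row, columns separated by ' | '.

After JOIN teams (2 rows):
cities.owner | cities.rank | cities.qty | teams.amt | teams.rank
bob | 6 | 9 | 3 | 6
alice | 7 | 4 | 9 | 7
After WHERE (2 rows):
cities.owner | cities.rank | cities.qty | teams.amt | teams.rank
bob | 6 | 9 | 3 | 6
alice | 7 | 4 | 9 | 7
After SELECT (2 rows):
cities.owner
bob
alice
After ORDER BY (2 rows):
cities.owner
alice
bob

== RESULT ==
cities.owner
alice
bob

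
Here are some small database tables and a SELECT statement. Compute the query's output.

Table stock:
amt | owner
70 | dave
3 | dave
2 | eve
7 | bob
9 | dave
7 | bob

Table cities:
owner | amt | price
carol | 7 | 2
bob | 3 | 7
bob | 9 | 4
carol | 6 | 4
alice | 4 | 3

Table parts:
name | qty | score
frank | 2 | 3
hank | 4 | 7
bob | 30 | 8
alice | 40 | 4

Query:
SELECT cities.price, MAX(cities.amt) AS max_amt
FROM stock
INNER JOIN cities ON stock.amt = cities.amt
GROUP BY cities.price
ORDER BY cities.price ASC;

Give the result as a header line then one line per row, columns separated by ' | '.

== RESULT ==
cities.price | max_amt
2 | 7
4 | 9
7 | 3

Derivation:
After JOIN cities (4 rows):
stock.amt | stock.owner | cities.owner | cities.amt | cities.price
3 | dave | bob | 3 | 7
7 | bob | carol | 7 | 2
9 | dave | bob | 9 | 4
7 | bob | carol | 7 | 2
After GROUP BY (3 rows):
cities.price | max_amt
7 | 3
2 | 7
4 | 9
After ORDER BY (3 rows):
cities.price | max_amt
2 | 7
4 | 9
7 | 3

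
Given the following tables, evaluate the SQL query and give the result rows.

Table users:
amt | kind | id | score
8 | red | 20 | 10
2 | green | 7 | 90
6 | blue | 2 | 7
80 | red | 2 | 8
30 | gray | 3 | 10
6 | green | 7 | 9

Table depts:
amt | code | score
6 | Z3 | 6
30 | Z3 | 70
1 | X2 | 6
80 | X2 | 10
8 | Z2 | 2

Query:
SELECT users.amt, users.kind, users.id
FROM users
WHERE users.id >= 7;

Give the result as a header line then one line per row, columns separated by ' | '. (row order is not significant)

After WHERE (3 rows):
users.amt | users.kind | users.id | users.score
8 | red | 20 | 10
2 | green | 7 | 90
6 | green | 7 | 9
After SELECT (3 rows):
users.amt | users.kind | users.id
8 | red | 20
2 | green | 7
6 | green | 7

== RESULT ==
users.amt | users.kind | users.id
8 | red | 20
2 | green | 7
6 | green | 7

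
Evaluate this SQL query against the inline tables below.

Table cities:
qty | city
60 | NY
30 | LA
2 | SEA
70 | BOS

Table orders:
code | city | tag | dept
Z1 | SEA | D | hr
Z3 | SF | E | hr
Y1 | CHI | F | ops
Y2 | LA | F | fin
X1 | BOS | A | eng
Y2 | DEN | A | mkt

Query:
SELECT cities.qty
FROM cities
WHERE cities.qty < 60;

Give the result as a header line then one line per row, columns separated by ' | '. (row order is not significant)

After WHERE (2 rows):
cities.qty | cities.city
30 | LA
2 | SEA
After SELECT (2 rows):
cities.qty
30
2

== RESULT ==
cities.qty
30
2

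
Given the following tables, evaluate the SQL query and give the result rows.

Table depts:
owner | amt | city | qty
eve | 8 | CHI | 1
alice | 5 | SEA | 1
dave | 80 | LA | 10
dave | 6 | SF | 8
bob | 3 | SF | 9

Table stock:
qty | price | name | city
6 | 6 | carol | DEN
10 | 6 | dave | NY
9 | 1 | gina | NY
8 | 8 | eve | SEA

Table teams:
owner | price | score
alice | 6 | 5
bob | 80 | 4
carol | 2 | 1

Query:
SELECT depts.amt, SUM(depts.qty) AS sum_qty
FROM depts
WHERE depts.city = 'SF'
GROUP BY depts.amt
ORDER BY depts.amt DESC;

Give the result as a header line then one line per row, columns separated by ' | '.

After WHERE (2 rows):
depts.owner | depts.amt | depts.city | depts.qty
dave | 6 | SF | 8
bob | 3 | SF | 9
After GROUP BY (2 rows):
depts.amt | sum_qty
6 | 8
3 | 9
After ORDER BY (2 rows):
depts.amt | sum_qty
6 | 8
3 | 9

== RESULT ==
depts.amt | sum_qty
6 | 8
3 | 9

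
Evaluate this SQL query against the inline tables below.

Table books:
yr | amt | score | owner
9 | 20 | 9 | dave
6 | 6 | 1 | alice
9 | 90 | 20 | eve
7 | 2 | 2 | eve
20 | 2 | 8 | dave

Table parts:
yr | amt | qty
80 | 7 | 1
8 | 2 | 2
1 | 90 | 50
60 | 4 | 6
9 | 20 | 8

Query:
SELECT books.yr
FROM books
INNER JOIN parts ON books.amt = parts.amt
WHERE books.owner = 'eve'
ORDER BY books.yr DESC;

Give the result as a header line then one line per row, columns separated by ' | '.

== RESULT ==
books.yr
9
7

Derivation:
After JOIN parts (4 rows):
books.yr | books.amt | books.score | books.owner | parts.yr | parts.amt | parts.qty
9 | 20 | 9 | dave | 9 | 20 | 8
9 | 90 | 20 | eve | 1 | 90 | 50
7 | 2 | 2 | eve | 8 | 2 | 2
20 | 2 | 8 | dave | 8 | 2 | 2
After WHERE (2 rows):
books.yr | books.amt | books.score | books.owner | parts.yr | parts.amt | parts.qty
9 | 90 | 20 | eve | 1 | 90 | 50
7 | 2 | 2 | eve | 8 | 2 | 2
After SELECT (2 rows):
books.yr
9
7
After ORDER BY (2 rows):
books.yr
9
7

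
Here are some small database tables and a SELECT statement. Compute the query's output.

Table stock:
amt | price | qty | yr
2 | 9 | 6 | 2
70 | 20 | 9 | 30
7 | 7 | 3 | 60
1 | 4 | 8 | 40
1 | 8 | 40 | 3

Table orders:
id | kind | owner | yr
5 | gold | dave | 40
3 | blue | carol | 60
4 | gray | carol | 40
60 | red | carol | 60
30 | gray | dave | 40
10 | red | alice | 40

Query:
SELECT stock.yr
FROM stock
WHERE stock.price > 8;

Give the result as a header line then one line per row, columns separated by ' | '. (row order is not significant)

After WHERE (2 rows):
stock.amt | stock.price | stock.qty | stock.yr
2 | 9 | 6 | 2
70 | 20 | 9 | 30
After SELECT (2 rows):
stock.yr
2
30

== RESULT ==
stock.yr
2
30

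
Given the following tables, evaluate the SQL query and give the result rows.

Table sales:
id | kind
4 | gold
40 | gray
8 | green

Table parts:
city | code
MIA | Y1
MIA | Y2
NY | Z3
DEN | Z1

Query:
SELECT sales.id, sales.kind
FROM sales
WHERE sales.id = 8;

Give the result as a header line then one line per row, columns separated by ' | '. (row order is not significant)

After WHERE (1 rows):
sales.id | sales.kind
8 | green
After SELECT (1 rows):
sales.id | sales.kind
8 | green

== RESULT ==
sales.id | sales.kind
8 | green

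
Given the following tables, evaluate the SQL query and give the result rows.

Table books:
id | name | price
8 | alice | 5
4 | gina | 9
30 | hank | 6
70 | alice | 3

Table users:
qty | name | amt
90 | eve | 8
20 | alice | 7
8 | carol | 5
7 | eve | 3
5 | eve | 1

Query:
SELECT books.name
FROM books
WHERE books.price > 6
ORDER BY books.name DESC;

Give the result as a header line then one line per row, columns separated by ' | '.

== RESULT ==
books.name
gina

Derivation:
After WHERE (1 rows):
books.id | books.name | books.price
4 | gina | 9
After SELECT (1 rows):
books.name
gina
After ORDER BY (1 rows):
books.name
gina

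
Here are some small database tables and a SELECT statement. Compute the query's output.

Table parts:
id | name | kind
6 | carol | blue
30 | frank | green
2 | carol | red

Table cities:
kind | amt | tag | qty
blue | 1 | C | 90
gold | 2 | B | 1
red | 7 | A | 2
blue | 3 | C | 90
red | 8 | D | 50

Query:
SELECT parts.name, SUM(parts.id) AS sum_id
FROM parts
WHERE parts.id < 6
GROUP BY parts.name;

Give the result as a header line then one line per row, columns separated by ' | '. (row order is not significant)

== RESULT ==
parts.name | sum_id
carol | 2

Derivation:
After WHERE (1 rows):
parts.id | parts.name | parts.kind
2 | carol | red
After GROUP BY (1 rows):
parts.name | sum_id
carol | 2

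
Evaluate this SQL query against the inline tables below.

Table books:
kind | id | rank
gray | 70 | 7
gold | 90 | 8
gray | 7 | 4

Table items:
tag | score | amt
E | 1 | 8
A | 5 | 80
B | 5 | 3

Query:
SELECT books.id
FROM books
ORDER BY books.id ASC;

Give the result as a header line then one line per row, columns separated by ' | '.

After SELECT (3 rows):
books.id
70
90
7
After ORDER BY (3 rows):
books.id
7
70
90

== RESULT ==
books.id
7
70
90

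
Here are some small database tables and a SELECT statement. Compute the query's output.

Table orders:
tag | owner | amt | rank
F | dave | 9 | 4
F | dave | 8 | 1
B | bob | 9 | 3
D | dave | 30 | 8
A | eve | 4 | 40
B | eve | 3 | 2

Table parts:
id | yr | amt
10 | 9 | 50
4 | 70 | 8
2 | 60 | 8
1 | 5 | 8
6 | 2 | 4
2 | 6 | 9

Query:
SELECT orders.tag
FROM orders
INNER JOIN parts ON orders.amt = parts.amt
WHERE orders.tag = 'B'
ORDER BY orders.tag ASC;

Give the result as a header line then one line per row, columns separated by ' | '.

== RESULT ==
orders.tag
B

Derivation:
After JOIN parts (6 rows):
orders.tag | orders.owner | orders.amt | orders.rank | parts.id | parts.yr | parts.amt
F | dave | 9 | 4 | 2 | 6 | 9
F | dave | 8 | 1 | 4 | 70 | 8
F | dave | 8 | 1 | 2 | 60 | 8
F | dave | 8 | 1 | 1 | 5 | 8
B | bob | 9 | 3 | 2 | 6 | 9
A | eve | 4 | 40 | 6 | 2 | 4
After WHERE (1 rows):
orders.tag | orders.owner | orders.amt | orders.rank | parts.id | parts.yr | parts.amt
B | bob | 9 | 3 | 2 | 6 | 9
After SELECT (1 rows):
orders.tag
B
After ORDER BY (1 rows):
orders.tag
B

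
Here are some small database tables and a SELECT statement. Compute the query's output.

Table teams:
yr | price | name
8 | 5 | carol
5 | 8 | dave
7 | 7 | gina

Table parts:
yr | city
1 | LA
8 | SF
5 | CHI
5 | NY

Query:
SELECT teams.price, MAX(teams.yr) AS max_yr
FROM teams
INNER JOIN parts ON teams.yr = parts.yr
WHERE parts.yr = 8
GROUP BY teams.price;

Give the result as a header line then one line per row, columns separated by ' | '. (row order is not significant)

== RESULT ==
teams.price | max_yr
5 | 8

Derivation:
After JOIN parts (3 rows):
teams.yr | teams.price | teams.name | parts.yr | parts.city
8 | 5 | carol | 8 | SF
5 | 8 | dave | 5 | CHI
5 | 8 | dave | 5 | NY
After WHERE (1 rows):
teams.yr | teams.price | teams.name | parts.yr | parts.city
8 | 5 | carol | 8 | SF
After GROUP BY (1 rows):
teams.price | max_yr
5 | 8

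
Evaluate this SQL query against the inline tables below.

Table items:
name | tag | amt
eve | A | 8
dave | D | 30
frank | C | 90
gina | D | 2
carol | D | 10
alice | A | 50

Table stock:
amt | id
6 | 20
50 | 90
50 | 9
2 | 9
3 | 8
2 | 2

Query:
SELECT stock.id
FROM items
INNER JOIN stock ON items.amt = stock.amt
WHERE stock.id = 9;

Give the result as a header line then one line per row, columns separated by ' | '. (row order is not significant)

After JOIN stock (4 rows):
items.name | items.tag | items.amt | stock.amt | stock.id
gina | D | 2 | 2 | 9
gina | D | 2 | 2 | 2
alice | A | 50 | 50 | 90
alice | A | 50 | 50 | 9
After WHERE (2 rows):
items.name | items.tag | items.amt | stock.amt | stock.id
gina | D | 2 | 2 | 9
alice | A | 50 | 50 | 9
After SELECT (2 rows):
stock.id
9
9

== RESULT ==
stock.id
9
9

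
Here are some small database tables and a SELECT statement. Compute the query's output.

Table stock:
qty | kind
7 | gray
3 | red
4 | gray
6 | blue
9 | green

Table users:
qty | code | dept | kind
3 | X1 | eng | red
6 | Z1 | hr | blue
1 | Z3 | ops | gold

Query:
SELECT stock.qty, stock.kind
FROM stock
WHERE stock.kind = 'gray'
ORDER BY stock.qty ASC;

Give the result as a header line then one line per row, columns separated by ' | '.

== RESULT ==
stock.qty | stock.kind
4 | gray
7 | gray

Derivation:
After WHERE (2 rows):
stock.qty | stock.kind
7 | gray
4 | gray
After SELECT (2 rows):
stock.qty | stock.kind
7 | gray
4 | gray
After ORDER BY (2 rows):
stock.qty | stock.kind
4 | gray
7 | gray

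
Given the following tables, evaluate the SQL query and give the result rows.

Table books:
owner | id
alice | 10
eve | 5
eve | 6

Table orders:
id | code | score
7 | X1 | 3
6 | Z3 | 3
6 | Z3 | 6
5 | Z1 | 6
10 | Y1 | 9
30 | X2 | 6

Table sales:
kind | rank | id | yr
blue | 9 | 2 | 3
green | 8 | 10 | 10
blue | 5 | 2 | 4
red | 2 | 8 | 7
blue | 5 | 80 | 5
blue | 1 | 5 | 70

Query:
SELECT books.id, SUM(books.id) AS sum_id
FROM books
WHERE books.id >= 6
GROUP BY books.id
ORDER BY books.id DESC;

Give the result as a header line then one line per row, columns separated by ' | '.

After WHERE (2 rows):
books.owner | books.id
alice | 10
eve | 6
After GROUP BY (2 rows):
books.id | sum_id
10 | 10
6 | 6
After ORDER BY (2 rows):
books.id | sum_id
10 | 10
6 | 6

== RESULT ==
books.id | sum_id
10 | 10
6 | 6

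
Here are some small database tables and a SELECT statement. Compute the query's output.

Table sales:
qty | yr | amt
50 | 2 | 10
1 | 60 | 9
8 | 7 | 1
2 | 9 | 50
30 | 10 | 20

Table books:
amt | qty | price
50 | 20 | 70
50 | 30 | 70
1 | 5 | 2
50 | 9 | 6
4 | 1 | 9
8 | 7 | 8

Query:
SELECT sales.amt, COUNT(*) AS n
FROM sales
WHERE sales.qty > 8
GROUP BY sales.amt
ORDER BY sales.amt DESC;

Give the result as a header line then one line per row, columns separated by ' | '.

== RESULT ==
sales.amt | n
20 | 1
10 | 1

Derivation:
After WHERE (2 rows):
sales.qty | sales.yr | sales.amt
50 | 2 | 10
30 | 10 | 20
After GROUP BY (2 rows):
sales.amt | n
10 | 1
20 | 1
After ORDER BY (2 rows):
sales.amt | n
20 | 1
10 | 1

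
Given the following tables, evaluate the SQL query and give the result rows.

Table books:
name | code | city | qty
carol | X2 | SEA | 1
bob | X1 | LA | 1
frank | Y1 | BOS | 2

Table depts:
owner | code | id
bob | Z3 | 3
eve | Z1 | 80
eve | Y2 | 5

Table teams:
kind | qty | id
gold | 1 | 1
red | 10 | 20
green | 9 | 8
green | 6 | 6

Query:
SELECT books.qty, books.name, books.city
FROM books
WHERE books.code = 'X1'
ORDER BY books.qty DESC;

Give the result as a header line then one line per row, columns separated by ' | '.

After WHERE (1 rows):
books.name | books.code | books.city | books.qty
bob | X1 | LA | 1
After SELECT (1 rows):
books.qty | books.name | books.city
1 | bob | LA
After ORDER BY (1 rows):
books.qty | books.name | books.city
1 | bob | LA

== RESULT ==
books.qty | books.name | books.city
1 | bob | LA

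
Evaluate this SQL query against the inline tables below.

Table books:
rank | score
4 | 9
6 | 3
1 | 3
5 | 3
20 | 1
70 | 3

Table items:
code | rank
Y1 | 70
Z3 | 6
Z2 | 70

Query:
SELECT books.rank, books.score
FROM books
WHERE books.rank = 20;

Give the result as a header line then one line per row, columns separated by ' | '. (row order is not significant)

== RESULT ==
books.rank | books.score
20 | 1

Derivation:
After WHERE (1 rows):
books.rank | books.score
20 | 1
After SELECT (1 rows):
books.rank | books.score
20 | 1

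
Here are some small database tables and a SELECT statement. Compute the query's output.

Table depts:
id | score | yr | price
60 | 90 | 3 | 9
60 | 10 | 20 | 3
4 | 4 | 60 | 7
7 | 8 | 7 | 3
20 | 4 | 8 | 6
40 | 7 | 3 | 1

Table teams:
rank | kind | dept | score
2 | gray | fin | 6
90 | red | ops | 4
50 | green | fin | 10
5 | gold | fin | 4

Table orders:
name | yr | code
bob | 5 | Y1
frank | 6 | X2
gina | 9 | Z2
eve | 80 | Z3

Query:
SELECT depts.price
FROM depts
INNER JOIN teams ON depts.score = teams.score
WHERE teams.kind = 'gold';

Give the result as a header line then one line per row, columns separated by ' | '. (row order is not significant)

== RESULT ==
depts.price
7
6

Derivation:
After JOIN teams (5 rows):
depts.id | depts.score | depts.yr | depts.price | teams.rank | teams.kind | teams.dept | teams.score
60 | 10 | 20 | 3 | 50 | green | fin | 10
4 | 4 | 60 | 7 | 90 | red | ops | 4
4 | 4 | 60 | 7 | 5 | gold | fin | 4
20 | 4 | 8 | 6 | 90 | red | ops | 4
20 | 4 | 8 | 6 | 5 | gold | fin | 4
After WHERE (2 rows):
depts.id | depts.score | depts.yr | depts.price | teams.rank | teams.kind | teams.dept | teams.score
4 | 4 | 60 | 7 | 5 | gold | fin | 4
20 | 4 | 8 | 6 | 5 | gold | fin | 4
After SELECT (2 rows):
depts.price
7
6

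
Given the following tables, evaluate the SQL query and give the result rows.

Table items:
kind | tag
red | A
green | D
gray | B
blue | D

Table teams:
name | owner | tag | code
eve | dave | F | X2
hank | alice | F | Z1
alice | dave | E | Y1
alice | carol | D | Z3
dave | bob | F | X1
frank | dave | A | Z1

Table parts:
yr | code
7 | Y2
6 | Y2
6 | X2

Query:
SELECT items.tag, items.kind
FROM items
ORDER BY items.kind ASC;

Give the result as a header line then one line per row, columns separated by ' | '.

After SELECT (4 rows):
items.tag | items.kind
A | red
D | green
B | gray
D | blue
After ORDER BY (4 rows):
items.tag | items.kind
D | blue
B | gray
D | green
A | red

== RESULT ==
items.tag | items.kind
D | blue
B | gray
D | green
A | red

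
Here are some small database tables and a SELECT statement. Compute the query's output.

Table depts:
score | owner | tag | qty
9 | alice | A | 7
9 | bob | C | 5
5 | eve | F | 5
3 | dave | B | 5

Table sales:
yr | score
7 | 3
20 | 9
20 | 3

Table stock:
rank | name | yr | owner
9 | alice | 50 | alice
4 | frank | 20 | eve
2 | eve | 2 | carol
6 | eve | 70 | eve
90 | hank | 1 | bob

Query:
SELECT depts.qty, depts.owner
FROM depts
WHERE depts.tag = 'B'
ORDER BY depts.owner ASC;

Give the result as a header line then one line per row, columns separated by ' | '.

After WHERE (1 rows):
depts.score | depts.owner | depts.tag | depts.qty
3 | dave | B | 5
After SELECT (1 rows):
depts.qty | depts.owner
5 | dave
After ORDER BY (1 rows):
depts.qty | depts.owner
5 | dave

== RESULT ==
depts.qty | depts.owner
5 | dave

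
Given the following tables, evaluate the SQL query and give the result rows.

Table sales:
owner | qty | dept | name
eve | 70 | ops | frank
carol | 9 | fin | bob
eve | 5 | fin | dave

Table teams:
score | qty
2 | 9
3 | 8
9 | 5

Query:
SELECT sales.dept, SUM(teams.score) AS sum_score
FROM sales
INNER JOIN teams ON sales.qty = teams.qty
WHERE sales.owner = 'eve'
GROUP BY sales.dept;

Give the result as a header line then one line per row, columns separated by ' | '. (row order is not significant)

After JOIN teams (2 rows):
sales.owner | sales.qty | sales.dept | sales.name | teams.score | teams.qty
carol | 9 | fin | bob | 2 | 9
eve | 5 | fin | dave | 9 | 5
After WHERE (1 rows):
sales.owner | sales.qty | sales.dept | sales.name | teams.score | teams.qty
eve | 5 | fin | dave | 9 | 5
After GROUP BY (1 rows):
sales.dept | sum_score
fin | 9

== RESULT ==
sales.dept | sum_score
fin | 9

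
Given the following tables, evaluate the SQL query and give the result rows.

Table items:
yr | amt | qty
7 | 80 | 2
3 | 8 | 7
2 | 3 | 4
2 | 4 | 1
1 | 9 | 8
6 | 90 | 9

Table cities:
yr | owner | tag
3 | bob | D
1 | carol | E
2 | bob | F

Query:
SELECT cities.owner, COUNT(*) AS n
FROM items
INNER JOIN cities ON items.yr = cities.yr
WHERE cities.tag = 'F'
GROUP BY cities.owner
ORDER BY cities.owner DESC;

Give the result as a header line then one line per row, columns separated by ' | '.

== RESULT ==
cities.owner | n
bob | 2

Derivation:
After JOIN cities (4 rows):
items.yr | items.amt | items.qty | cities.yr | cities.owner | cities.tag
3 | 8 | 7 | 3 | bob | D
2 | 3 | 4 | 2 | bob | F
2 | 4 | 1 | 2 | bob | F
1 | 9 | 8 | 1 | carol | E
After WHERE (2 rows):
items.yr | items.amt | items.qty | cities.yr | cities.owner | cities.tag
2 | 3 | 4 | 2 | bob | F
2 | 4 | 1 | 2 | bob | F
After GROUP BY (1 rows):
cities.owner | n
bob | 2
After ORDER BY (1 rows):
cities.owner | n
bob | 2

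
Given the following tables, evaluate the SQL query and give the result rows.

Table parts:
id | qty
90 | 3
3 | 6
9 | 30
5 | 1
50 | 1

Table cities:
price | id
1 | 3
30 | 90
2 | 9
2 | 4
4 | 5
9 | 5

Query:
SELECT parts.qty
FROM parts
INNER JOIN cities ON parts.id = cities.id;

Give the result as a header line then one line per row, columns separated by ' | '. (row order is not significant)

== RESULT ==
parts.qty
3
6
30
1
1

Derivation:
After JOIN cities (5 rows):
parts.id | parts.qty | cities.price | cities.id
90 | 3 | 30 | 90
3 | 6 | 1 | 3
9 | 30 | 2 | 9
5 | 1 | 4 | 5
5 | 1 | 9 | 5
After SELECT (5 rows):
parts.qty
3
6
30
1
1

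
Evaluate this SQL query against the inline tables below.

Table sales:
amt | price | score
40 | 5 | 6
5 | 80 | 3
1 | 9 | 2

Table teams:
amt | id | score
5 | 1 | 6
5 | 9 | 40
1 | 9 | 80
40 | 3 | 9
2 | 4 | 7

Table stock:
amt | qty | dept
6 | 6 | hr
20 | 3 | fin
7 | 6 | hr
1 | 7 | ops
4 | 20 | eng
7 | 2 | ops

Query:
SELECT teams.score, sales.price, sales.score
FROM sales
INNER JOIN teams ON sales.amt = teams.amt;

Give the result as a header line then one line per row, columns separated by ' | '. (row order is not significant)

== RESULT ==
teams.score | sales.price | sales.score
9 | 5 | 6
6 | 80 | 3
40 | 80 | 3
80 | 9 | 2

Derivation:
After JOIN teams (4 rows):
sales.amt | sales.price | sales.score | teams.amt | teams.id | teams.score
40 | 5 | 6 | 40 | 3 | 9
5 | 80 | 3 | 5 | 1 | 6
5 | 80 | 3 | 5 | 9 | 40
1 | 9 | 2 | 1 | 9 | 80
After SELECT (4 rows):
teams.score | sales.price | sales.score
9 | 5 | 6
6 | 80 | 3
40 | 80 | 3
80 | 9 | 2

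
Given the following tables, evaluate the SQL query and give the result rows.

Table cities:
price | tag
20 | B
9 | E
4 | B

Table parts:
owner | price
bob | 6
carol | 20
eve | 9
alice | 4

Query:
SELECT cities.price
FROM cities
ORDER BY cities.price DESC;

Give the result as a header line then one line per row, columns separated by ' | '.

== RESULT ==
cities.price
20
9
4

Derivation:
After SELECT (3 rows):
cities.price
20
9
4
After ORDER BY (3 rows):
cities.price
20
9
4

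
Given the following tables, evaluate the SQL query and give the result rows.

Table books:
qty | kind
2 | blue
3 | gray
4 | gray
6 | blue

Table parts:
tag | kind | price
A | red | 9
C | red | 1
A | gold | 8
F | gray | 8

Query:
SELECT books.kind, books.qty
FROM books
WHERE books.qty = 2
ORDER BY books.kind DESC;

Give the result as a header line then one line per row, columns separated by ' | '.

== RESULT ==
books.kind | books.qty
blue | 2

Derivation:
After WHERE (1 rows):
books.qty | books.kind
2 | blue
After SELECT (1 rows):
books.kind | books.qty
blue | 2
After ORDER BY (1 rows):
books.kind | books.qty
blue | 2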